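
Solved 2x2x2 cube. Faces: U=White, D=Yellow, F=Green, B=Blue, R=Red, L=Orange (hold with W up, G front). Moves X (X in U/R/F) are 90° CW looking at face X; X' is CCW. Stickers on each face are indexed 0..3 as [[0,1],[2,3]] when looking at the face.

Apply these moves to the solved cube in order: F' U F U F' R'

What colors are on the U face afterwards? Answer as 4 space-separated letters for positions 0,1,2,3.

After move 1 (F'): F=GGGG U=WWRR R=YRYR D=OOYY L=OWOW
After move 2 (U): U=RWRW F=YRGG R=BBYR B=OWBB L=GGOW
After move 3 (F): F=GYGR U=RWWG R=RBWR D=YBYY L=GOOO
After move 4 (U): U=WRGW F=RBGR R=OWWR B=GOBB L=GYOO
After move 5 (F'): F=BRRG U=WROW R=BWYR D=YOYY L=GWOG
After move 6 (R'): R=WRBY U=WBOG F=BRRW D=YRYG B=YOOB
Query: U face = WBOG

Answer: W B O G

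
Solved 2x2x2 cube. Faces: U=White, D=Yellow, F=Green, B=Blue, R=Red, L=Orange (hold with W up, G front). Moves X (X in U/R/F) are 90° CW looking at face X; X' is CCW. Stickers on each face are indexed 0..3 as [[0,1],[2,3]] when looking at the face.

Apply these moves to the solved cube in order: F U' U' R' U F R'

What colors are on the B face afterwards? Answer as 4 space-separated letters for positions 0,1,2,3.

After move 1 (F): F=GGGG U=WWOO R=WRWR D=RRYY L=OYOY
After move 2 (U'): U=WOWO F=OYGG R=GGWR B=WRBB L=BBOY
After move 3 (U'): U=OOWW F=BBGG R=OYWR B=GGBB L=WROY
After move 4 (R'): R=YROW U=OBWG F=BOGW D=RBYG B=YGRB
After move 5 (U): U=WOGB F=YRGW R=YGOW B=WRRB L=BOOY
After move 6 (F): F=GYWR U=WOYO R=GGBW D=OYYG L=BROB
After move 7 (R'): R=GWGB U=WRYW F=GOWO D=OYYR B=GRYB
Query: B face = GRYB

Answer: G R Y B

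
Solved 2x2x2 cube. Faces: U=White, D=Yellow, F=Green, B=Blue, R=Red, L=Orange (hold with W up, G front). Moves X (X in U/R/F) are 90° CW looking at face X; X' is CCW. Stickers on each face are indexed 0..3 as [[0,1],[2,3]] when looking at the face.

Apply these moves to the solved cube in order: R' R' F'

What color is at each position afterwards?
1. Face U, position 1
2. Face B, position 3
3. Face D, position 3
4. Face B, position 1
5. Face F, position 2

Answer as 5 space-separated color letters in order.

Answer: Y B W B G

Derivation:
After move 1 (R'): R=RRRR U=WBWB F=GWGW D=YGYG B=YBYB
After move 2 (R'): R=RRRR U=WYWY F=GBGB D=YWYW B=GBGB
After move 3 (F'): F=BBGG U=WYRR R=WRYR D=OOYW L=OYOW
Query 1: U[1] = Y
Query 2: B[3] = B
Query 3: D[3] = W
Query 4: B[1] = B
Query 5: F[2] = G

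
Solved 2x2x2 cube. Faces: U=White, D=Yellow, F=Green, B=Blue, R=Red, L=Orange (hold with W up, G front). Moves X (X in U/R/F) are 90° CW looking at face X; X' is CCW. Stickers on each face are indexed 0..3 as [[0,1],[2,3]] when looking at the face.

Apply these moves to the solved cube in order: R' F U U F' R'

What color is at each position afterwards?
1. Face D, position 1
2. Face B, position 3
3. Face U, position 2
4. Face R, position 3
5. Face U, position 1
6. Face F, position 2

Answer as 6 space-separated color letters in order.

Answer: W B O R Y Y

Derivation:
After move 1 (R'): R=RRRR U=WBWB F=GWGW D=YGYG B=YBYB
After move 2 (F): F=GGWW U=WBOO R=WRBR D=RRYG L=OYOG
After move 3 (U): U=OWOB F=WRWW R=YBBR B=OYYB L=GGOG
After move 4 (U): U=OOBW F=YBWW R=OYBR B=GGYB L=WROG
After move 5 (F'): F=BWYW U=OOOB R=RYRR D=RGYG L=WWOB
After move 6 (R'): R=YRRR U=OYOG F=BOYB D=RWYW B=GGGB
Query 1: D[1] = W
Query 2: B[3] = B
Query 3: U[2] = O
Query 4: R[3] = R
Query 5: U[1] = Y
Query 6: F[2] = Y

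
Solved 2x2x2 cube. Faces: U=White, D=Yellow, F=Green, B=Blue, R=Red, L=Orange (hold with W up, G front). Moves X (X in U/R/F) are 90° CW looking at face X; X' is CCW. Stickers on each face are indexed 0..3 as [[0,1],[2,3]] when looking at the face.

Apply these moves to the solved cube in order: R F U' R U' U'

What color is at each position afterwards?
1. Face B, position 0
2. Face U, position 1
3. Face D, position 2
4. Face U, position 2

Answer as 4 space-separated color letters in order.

Answer: O W Y Y

Derivation:
After move 1 (R): R=RRRR U=WGWG F=GYGY D=YBYB B=WBWB
After move 2 (F): F=GGYY U=WGOO R=WRGR D=RRYB L=OYOB
After move 3 (U'): U=GOWO F=OYYY R=GGGR B=WRWB L=WBOB
After move 4 (R): R=GGRG U=GYWY F=ORYB D=RWYW B=OROB
After move 5 (U'): U=YYGW F=WBYB R=ORRG B=GGOB L=OROB
After move 6 (U'): U=YWYG F=ORYB R=WBRG B=OROB L=GGOB
Query 1: B[0] = O
Query 2: U[1] = W
Query 3: D[2] = Y
Query 4: U[2] = Y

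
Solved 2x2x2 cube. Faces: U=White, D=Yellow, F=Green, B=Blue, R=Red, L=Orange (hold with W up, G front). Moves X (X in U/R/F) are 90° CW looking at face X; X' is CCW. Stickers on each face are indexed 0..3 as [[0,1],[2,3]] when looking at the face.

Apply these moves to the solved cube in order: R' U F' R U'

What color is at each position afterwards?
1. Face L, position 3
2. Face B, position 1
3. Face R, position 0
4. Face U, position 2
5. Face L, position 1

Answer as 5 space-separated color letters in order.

Answer: B G R W O

Derivation:
After move 1 (R'): R=RRRR U=WBWB F=GWGW D=YGYG B=YBYB
After move 2 (U): U=WWBB F=RRGW R=YBRR B=OOYB L=GWOO
After move 3 (F'): F=RWRG U=WWYR R=GBYR D=WOYG L=GBOB
After move 4 (R): R=YGRB U=WWYG F=RORG D=WYYO B=ROWB
After move 5 (U'): U=WGWY F=GBRG R=RORB B=YGWB L=ROOB
Query 1: L[3] = B
Query 2: B[1] = G
Query 3: R[0] = R
Query 4: U[2] = W
Query 5: L[1] = O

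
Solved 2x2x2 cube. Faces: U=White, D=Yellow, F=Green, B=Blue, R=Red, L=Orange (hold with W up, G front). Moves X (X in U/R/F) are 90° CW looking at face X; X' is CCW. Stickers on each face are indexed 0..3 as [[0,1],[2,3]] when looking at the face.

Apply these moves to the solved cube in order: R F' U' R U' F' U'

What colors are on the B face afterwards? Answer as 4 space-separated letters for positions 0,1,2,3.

After move 1 (R): R=RRRR U=WGWG F=GYGY D=YBYB B=WBWB
After move 2 (F'): F=YYGG U=WGRR R=BRYR D=OOYB L=OGOW
After move 3 (U'): U=GRWR F=OGGG R=YYYR B=BRWB L=WBOW
After move 4 (R): R=YYRY U=GGWG F=OOGB D=OWYB B=RRRB
After move 5 (U'): U=GGGW F=WBGB R=OORY B=YYRB L=RROW
After move 6 (F'): F=BBWG U=GGOR R=WOOY D=RWYB L=RWOG
After move 7 (U'): U=GRGO F=RWWG R=BBOY B=WORB L=YYOG
Query: B face = WORB

Answer: W O R B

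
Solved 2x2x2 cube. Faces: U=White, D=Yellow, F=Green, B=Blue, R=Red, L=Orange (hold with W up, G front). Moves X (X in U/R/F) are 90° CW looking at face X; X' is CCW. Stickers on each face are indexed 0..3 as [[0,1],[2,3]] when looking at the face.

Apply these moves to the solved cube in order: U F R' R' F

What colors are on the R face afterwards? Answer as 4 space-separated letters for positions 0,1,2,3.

After move 1 (U): U=WWWW F=RRGG R=BBRR B=OOBB L=GGOO
After move 2 (F): F=GRGR U=WWOG R=WBWR D=RBYY L=GYOY
After move 3 (R'): R=BRWW U=WBOO F=GWGG D=RRYR B=YOBB
After move 4 (R'): R=RWBW U=WBOY F=GBGO D=RWYG B=RORB
After move 5 (F): F=GGOB U=WBYY R=OWYW D=BRYG L=GROW
Query: R face = OWYW

Answer: O W Y W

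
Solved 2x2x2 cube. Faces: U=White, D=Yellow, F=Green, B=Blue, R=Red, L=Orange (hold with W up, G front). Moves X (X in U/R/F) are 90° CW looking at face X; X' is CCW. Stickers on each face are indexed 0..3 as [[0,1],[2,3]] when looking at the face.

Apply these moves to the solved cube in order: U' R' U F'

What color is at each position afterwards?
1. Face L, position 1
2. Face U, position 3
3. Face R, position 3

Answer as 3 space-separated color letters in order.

After move 1 (U'): U=WWWW F=OOGG R=GGRR B=RRBB L=BBOO
After move 2 (R'): R=GRGR U=WBWR F=OWGW D=YOYG B=YRYB
After move 3 (U): U=WWRB F=GRGW R=YRGR B=BBYB L=OWOO
After move 4 (F'): F=RWGG U=WWYG R=ORYR D=WOYG L=OBOR
Query 1: L[1] = B
Query 2: U[3] = G
Query 3: R[3] = R

Answer: B G R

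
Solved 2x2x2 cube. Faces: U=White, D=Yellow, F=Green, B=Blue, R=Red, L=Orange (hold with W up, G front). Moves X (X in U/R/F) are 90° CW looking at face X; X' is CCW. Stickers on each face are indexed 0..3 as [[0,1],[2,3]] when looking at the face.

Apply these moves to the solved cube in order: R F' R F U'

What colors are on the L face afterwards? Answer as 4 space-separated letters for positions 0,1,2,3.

Answer: R B O W

Derivation:
After move 1 (R): R=RRRR U=WGWG F=GYGY D=YBYB B=WBWB
After move 2 (F'): F=YYGG U=WGRR R=BRYR D=OOYB L=OGOW
After move 3 (R): R=YBRR U=WYRG F=YOGB D=OWYW B=RBGB
After move 4 (F): F=GYBO U=WYWG R=RBGR D=RYYW L=OOOW
After move 5 (U'): U=YGWW F=OOBO R=GYGR B=RBGB L=RBOW
Query: L face = RBOW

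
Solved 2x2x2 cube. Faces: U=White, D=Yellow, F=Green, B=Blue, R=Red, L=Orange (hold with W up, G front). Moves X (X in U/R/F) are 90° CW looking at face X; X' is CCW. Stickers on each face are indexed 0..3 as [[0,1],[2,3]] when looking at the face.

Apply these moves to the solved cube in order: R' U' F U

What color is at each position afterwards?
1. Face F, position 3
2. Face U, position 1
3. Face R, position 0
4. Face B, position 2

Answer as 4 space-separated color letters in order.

After move 1 (R'): R=RRRR U=WBWB F=GWGW D=YGYG B=YBYB
After move 2 (U'): U=BBWW F=OOGW R=GWRR B=RRYB L=YBOO
After move 3 (F): F=GOWO U=BBOB R=WWWR D=RGYG L=YYOG
After move 4 (U): U=OBBB F=WWWO R=RRWR B=YYYB L=GOOG
Query 1: F[3] = O
Query 2: U[1] = B
Query 3: R[0] = R
Query 4: B[2] = Y

Answer: O B R Y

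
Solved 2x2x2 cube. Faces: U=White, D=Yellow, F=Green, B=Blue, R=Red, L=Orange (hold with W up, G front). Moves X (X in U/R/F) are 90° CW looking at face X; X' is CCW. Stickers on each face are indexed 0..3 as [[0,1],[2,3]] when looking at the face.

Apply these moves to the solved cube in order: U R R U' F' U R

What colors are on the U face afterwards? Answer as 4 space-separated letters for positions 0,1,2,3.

After move 1 (U): U=WWWW F=RRGG R=BBRR B=OOBB L=GGOO
After move 2 (R): R=RBRB U=WRWG F=RYGY D=YBYO B=WOWB
After move 3 (R): R=RRBB U=WYWY F=RBGO D=YWYW B=GORB
After move 4 (U'): U=YYWW F=GGGO R=RBBB B=RRRB L=GOOO
After move 5 (F'): F=GOGG U=YYRB R=WBYB D=OOYW L=GWOW
After move 6 (U): U=RYBY F=WBGG R=RRYB B=GWRB L=GOOW
After move 7 (R): R=YRBR U=RBBG F=WOGW D=ORYG B=YWYB
Query: U face = RBBG

Answer: R B B G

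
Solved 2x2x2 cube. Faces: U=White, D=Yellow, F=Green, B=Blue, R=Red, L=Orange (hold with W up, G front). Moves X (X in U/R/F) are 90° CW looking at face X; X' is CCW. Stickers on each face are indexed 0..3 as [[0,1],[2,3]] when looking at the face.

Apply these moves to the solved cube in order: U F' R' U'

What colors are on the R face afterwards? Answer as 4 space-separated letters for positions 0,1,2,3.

After move 1 (U): U=WWWW F=RRGG R=BBRR B=OOBB L=GGOO
After move 2 (F'): F=RGRG U=WWBR R=YBYR D=GOYY L=GWOW
After move 3 (R'): R=BRYY U=WBBO F=RWRR D=GGYG B=YOOB
After move 4 (U'): U=BOWB F=GWRR R=RWYY B=BROB L=YOOW
Query: R face = RWYY

Answer: R W Y Y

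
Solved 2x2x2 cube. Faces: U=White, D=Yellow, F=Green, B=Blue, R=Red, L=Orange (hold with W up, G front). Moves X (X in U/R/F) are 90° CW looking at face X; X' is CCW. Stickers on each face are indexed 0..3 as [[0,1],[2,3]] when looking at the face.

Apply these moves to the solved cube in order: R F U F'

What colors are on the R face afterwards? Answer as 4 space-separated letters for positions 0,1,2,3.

After move 1 (R): R=RRRR U=WGWG F=GYGY D=YBYB B=WBWB
After move 2 (F): F=GGYY U=WGOO R=WRGR D=RRYB L=OYOB
After move 3 (U): U=OWOG F=WRYY R=WBGR B=OYWB L=GGOB
After move 4 (F'): F=RYWY U=OWWG R=RBRR D=GBYB L=GGOO
Query: R face = RBRR

Answer: R B R R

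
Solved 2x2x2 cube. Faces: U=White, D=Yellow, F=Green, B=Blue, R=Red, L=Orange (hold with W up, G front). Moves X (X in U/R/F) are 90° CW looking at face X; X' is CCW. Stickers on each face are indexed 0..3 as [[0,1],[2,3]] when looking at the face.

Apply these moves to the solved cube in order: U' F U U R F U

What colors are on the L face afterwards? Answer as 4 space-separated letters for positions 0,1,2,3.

Answer: G R O B

Derivation:
After move 1 (U'): U=WWWW F=OOGG R=GGRR B=RRBB L=BBOO
After move 2 (F): F=GOGO U=WWOB R=WGWR D=RGYY L=BYOY
After move 3 (U): U=OWBW F=WGGO R=RRWR B=BYBB L=GOOY
After move 4 (U): U=BOWW F=RRGO R=BYWR B=GOBB L=WGOY
After move 5 (R): R=WBRY U=BRWO F=RGGY D=RBYG B=WOOB
After move 6 (F): F=GRYG U=BRYG R=WBOY D=RWYG L=WROB
After move 7 (U): U=YBGR F=WBYG R=WOOY B=WROB L=GROB
Query: L face = GROB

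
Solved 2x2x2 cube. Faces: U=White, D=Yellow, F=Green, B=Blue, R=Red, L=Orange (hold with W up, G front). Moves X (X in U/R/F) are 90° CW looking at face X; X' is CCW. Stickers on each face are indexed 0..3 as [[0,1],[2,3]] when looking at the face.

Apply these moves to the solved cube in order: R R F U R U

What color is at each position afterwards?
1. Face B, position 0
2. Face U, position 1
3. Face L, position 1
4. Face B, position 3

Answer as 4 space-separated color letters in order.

Answer: G O R B

Derivation:
After move 1 (R): R=RRRR U=WGWG F=GYGY D=YBYB B=WBWB
After move 2 (R): R=RRRR U=WYWY F=GBGB D=YWYW B=GBGB
After move 3 (F): F=GGBB U=WYOO R=WRYR D=RRYW L=OYOW
After move 4 (U): U=OWOY F=WRBB R=GBYR B=OYGB L=GGOW
After move 5 (R): R=YGRB U=OROB F=WRBW D=RGYO B=YYWB
After move 6 (U): U=OOBR F=YGBW R=YYRB B=GGWB L=WROW
Query 1: B[0] = G
Query 2: U[1] = O
Query 3: L[1] = R
Query 4: B[3] = B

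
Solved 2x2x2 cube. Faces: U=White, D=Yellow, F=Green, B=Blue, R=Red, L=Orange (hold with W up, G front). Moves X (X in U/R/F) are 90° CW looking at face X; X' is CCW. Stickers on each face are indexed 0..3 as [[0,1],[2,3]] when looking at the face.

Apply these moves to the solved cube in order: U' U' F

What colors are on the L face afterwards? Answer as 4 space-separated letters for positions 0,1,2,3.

Answer: R Y O Y

Derivation:
After move 1 (U'): U=WWWW F=OOGG R=GGRR B=RRBB L=BBOO
After move 2 (U'): U=WWWW F=BBGG R=OORR B=GGBB L=RROO
After move 3 (F): F=GBGB U=WWOR R=WOWR D=ROYY L=RYOY
Query: L face = RYOY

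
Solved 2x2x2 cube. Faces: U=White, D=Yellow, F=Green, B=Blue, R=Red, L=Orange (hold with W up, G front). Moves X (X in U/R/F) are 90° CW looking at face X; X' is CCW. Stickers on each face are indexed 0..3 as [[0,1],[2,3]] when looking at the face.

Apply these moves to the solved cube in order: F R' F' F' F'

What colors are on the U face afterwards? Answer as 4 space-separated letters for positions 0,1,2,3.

After move 1 (F): F=GGGG U=WWOO R=WRWR D=RRYY L=OYOY
After move 2 (R'): R=RRWW U=WBOB F=GWGO D=RGYG B=YBRB
After move 3 (F'): F=WOGG U=WBRW R=GRRW D=YYYG L=OBOO
After move 4 (F'): F=OGWG U=WBGR R=YRYW D=BOYG L=OWOR
After move 5 (F'): F=GGOW U=WBYY R=ORBW D=WRYG L=OROG
Query: U face = WBYY

Answer: W B Y Y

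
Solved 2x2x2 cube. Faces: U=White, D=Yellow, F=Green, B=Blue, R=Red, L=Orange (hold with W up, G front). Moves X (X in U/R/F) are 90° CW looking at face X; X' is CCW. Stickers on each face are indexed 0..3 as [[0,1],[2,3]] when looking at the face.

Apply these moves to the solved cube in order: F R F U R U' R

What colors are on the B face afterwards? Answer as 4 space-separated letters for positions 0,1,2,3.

After move 1 (F): F=GGGG U=WWOO R=WRWR D=RRYY L=OYOY
After move 2 (R): R=WWRR U=WGOG F=GRGY D=RBYB B=OBWB
After move 3 (F): F=GGYR U=WGYY R=OWGR D=RWYB L=OROB
After move 4 (U): U=YWYG F=OWYR R=OBGR B=ORWB L=GGOB
After move 5 (R): R=GORB U=YWYR F=OWYB D=RWYO B=GRWB
After move 6 (U'): U=WRYY F=GGYB R=OWRB B=GOWB L=GROB
After move 7 (R): R=ROBW U=WGYB F=GWYO D=RWYG B=YORB
Query: B face = YORB

Answer: Y O R B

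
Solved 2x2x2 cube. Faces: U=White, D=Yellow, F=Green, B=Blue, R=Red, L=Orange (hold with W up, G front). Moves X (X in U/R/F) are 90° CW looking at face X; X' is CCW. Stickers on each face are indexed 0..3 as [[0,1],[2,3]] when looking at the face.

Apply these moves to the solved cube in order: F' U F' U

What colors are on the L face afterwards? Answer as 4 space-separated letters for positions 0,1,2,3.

Answer: R G O R

Derivation:
After move 1 (F'): F=GGGG U=WWRR R=YRYR D=OOYY L=OWOW
After move 2 (U): U=RWRW F=YRGG R=BBYR B=OWBB L=GGOW
After move 3 (F'): F=RGYG U=RWBY R=OBOR D=GWYY L=GWOR
After move 4 (U): U=BRYW F=OBYG R=OWOR B=GWBB L=RGOR
Query: L face = RGOR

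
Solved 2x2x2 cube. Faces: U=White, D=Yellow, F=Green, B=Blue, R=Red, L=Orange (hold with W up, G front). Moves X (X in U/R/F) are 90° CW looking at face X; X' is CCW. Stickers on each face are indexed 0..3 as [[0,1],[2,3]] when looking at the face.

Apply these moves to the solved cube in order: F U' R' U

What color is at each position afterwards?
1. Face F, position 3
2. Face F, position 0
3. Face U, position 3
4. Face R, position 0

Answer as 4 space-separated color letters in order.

After move 1 (F): F=GGGG U=WWOO R=WRWR D=RRYY L=OYOY
After move 2 (U'): U=WOWO F=OYGG R=GGWR B=WRBB L=BBOY
After move 3 (R'): R=GRGW U=WBWW F=OOGO D=RYYG B=YRRB
After move 4 (U): U=WWWB F=GRGO R=YRGW B=BBRB L=OOOY
Query 1: F[3] = O
Query 2: F[0] = G
Query 3: U[3] = B
Query 4: R[0] = Y

Answer: O G B Y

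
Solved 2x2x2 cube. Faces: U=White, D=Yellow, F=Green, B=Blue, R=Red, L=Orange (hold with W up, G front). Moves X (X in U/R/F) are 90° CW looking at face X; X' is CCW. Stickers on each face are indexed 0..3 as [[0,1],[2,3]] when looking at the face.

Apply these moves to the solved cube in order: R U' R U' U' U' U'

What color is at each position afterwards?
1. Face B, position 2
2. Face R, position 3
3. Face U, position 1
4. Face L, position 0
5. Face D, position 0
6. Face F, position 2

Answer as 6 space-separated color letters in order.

Answer: G Y O W Y G

Derivation:
After move 1 (R): R=RRRR U=WGWG F=GYGY D=YBYB B=WBWB
After move 2 (U'): U=GGWW F=OOGY R=GYRR B=RRWB L=WBOO
After move 3 (R): R=RGRY U=GOWY F=OBGB D=YWYR B=WRGB
After move 4 (U'): U=OYGW F=WBGB R=OBRY B=RGGB L=WROO
After move 5 (U'): U=YWOG F=WRGB R=WBRY B=OBGB L=RGOO
After move 6 (U'): U=WGYO F=RGGB R=WRRY B=WBGB L=OBOO
After move 7 (U'): U=GOWY F=OBGB R=RGRY B=WRGB L=WBOO
Query 1: B[2] = G
Query 2: R[3] = Y
Query 3: U[1] = O
Query 4: L[0] = W
Query 5: D[0] = Y
Query 6: F[2] = G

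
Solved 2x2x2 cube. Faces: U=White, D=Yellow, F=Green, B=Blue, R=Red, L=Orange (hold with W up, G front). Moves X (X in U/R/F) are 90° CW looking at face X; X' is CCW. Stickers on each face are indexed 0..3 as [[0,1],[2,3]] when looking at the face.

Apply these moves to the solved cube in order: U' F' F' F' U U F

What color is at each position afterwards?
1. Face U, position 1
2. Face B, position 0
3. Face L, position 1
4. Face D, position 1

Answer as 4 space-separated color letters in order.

Answer: O G R B

Derivation:
After move 1 (U'): U=WWWW F=OOGG R=GGRR B=RRBB L=BBOO
After move 2 (F'): F=OGOG U=WWGR R=YGYR D=BOYY L=BWOW
After move 3 (F'): F=GGOO U=WWYY R=OGBR D=WWYY L=BROG
After move 4 (F'): F=GOGO U=WWOB R=WGWR D=RGYY L=BYOY
After move 5 (U): U=OWBW F=WGGO R=RRWR B=BYBB L=GOOY
After move 6 (U): U=BOWW F=RRGO R=BYWR B=GOBB L=WGOY
After move 7 (F): F=GROR U=BOYG R=WYWR D=WBYY L=WROG
Query 1: U[1] = O
Query 2: B[0] = G
Query 3: L[1] = R
Query 4: D[1] = B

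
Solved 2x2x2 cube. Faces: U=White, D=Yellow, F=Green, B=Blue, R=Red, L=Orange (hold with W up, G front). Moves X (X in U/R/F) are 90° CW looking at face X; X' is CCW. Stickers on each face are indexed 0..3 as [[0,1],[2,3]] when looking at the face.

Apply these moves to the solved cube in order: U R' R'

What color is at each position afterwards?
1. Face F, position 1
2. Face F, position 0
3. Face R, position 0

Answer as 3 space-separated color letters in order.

After move 1 (U): U=WWWW F=RRGG R=BBRR B=OOBB L=GGOO
After move 2 (R'): R=BRBR U=WBWO F=RWGW D=YRYG B=YOYB
After move 3 (R'): R=RRBB U=WYWY F=RBGO D=YWYW B=GORB
Query 1: F[1] = B
Query 2: F[0] = R
Query 3: R[0] = R

Answer: B R R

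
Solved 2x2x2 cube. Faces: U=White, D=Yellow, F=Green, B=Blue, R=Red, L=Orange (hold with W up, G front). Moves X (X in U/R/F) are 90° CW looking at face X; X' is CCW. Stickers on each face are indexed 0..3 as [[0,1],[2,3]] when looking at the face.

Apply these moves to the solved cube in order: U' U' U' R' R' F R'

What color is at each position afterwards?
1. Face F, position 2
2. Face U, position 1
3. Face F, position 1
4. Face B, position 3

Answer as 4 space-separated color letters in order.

After move 1 (U'): U=WWWW F=OOGG R=GGRR B=RRBB L=BBOO
After move 2 (U'): U=WWWW F=BBGG R=OORR B=GGBB L=RROO
After move 3 (U'): U=WWWW F=RRGG R=BBRR B=OOBB L=GGOO
After move 4 (R'): R=BRBR U=WBWO F=RWGW D=YRYG B=YOYB
After move 5 (R'): R=RRBB U=WYWY F=RBGO D=YWYW B=GORB
After move 6 (F): F=GROB U=WYOG R=WRYB D=BRYW L=GYOW
After move 7 (R'): R=RBWY U=WROG F=GYOG D=BRYB B=WORB
Query 1: F[2] = O
Query 2: U[1] = R
Query 3: F[1] = Y
Query 4: B[3] = B

Answer: O R Y B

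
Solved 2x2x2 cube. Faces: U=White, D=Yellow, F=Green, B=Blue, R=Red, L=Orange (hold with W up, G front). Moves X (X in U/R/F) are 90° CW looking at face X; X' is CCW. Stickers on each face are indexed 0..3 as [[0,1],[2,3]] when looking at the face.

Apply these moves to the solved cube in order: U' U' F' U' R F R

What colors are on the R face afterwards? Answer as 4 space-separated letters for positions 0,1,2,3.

Answer: G W G B

Derivation:
After move 1 (U'): U=WWWW F=OOGG R=GGRR B=RRBB L=BBOO
After move 2 (U'): U=WWWW F=BBGG R=OORR B=GGBB L=RROO
After move 3 (F'): F=BGBG U=WWOR R=YOYR D=ROYY L=RWOW
After move 4 (U'): U=WRWO F=RWBG R=BGYR B=YOBB L=GGOW
After move 5 (R): R=YBRG U=WWWG F=ROBY D=RBYY B=OORB
After move 6 (F): F=BRYO U=WWWG R=WBGG D=RYYY L=GROB
After move 7 (R): R=GWGB U=WRWO F=BYYY D=RRYO B=GOWB
Query: R face = GWGB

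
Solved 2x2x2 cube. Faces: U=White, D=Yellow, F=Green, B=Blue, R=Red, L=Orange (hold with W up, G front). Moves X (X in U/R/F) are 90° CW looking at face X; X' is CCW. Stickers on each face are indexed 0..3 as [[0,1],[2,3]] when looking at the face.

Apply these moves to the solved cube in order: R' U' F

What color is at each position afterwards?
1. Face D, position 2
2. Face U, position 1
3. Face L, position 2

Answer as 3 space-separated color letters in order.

Answer: Y B O

Derivation:
After move 1 (R'): R=RRRR U=WBWB F=GWGW D=YGYG B=YBYB
After move 2 (U'): U=BBWW F=OOGW R=GWRR B=RRYB L=YBOO
After move 3 (F): F=GOWO U=BBOB R=WWWR D=RGYG L=YYOG
Query 1: D[2] = Y
Query 2: U[1] = B
Query 3: L[2] = O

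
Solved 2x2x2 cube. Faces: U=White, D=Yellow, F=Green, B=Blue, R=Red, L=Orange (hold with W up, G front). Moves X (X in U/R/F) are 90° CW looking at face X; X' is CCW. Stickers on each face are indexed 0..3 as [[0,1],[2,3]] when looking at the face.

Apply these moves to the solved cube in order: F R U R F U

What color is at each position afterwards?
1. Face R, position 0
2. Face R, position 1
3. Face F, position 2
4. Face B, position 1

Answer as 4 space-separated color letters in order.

Answer: G Y B R

Derivation:
After move 1 (F): F=GGGG U=WWOO R=WRWR D=RRYY L=OYOY
After move 2 (R): R=WWRR U=WGOG F=GRGY D=RBYB B=OBWB
After move 3 (U): U=OWGG F=WWGY R=OBRR B=OYWB L=GROY
After move 4 (R): R=RORB U=OWGY F=WBGB D=RWYO B=GYWB
After move 5 (F): F=GWBB U=OWYR R=GOYB D=RRYO L=GROW
After move 6 (U): U=YORW F=GOBB R=GYYB B=GRWB L=GWOW
Query 1: R[0] = G
Query 2: R[1] = Y
Query 3: F[2] = B
Query 4: B[1] = R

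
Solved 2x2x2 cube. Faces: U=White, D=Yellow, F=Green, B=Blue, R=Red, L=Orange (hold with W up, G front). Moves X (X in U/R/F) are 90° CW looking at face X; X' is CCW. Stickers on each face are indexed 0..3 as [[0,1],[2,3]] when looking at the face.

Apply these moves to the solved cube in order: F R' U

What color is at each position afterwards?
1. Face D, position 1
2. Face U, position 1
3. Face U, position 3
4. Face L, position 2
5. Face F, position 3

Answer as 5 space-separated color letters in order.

After move 1 (F): F=GGGG U=WWOO R=WRWR D=RRYY L=OYOY
After move 2 (R'): R=RRWW U=WBOB F=GWGO D=RGYG B=YBRB
After move 3 (U): U=OWBB F=RRGO R=YBWW B=OYRB L=GWOY
Query 1: D[1] = G
Query 2: U[1] = W
Query 3: U[3] = B
Query 4: L[2] = O
Query 5: F[3] = O

Answer: G W B O O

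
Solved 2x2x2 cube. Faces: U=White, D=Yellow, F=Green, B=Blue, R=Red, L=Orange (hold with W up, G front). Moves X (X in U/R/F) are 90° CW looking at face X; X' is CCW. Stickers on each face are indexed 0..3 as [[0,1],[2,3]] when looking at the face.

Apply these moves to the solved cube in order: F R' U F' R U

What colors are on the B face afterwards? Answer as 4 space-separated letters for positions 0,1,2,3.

Answer: G B W B

Derivation:
After move 1 (F): F=GGGG U=WWOO R=WRWR D=RRYY L=OYOY
After move 2 (R'): R=RRWW U=WBOB F=GWGO D=RGYG B=YBRB
After move 3 (U): U=OWBB F=RRGO R=YBWW B=OYRB L=GWOY
After move 4 (F'): F=RORG U=OWYW R=GBRW D=WYYG L=GBOB
After move 5 (R): R=RGWB U=OOYG F=RYRG D=WRYO B=WYWB
After move 6 (U): U=YOGO F=RGRG R=WYWB B=GBWB L=RYOB
Query: B face = GBWB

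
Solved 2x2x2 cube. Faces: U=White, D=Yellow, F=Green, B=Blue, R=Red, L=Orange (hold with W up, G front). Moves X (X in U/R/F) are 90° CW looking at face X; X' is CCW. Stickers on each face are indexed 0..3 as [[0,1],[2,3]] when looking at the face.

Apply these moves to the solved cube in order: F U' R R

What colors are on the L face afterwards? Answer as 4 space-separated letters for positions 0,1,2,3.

After move 1 (F): F=GGGG U=WWOO R=WRWR D=RRYY L=OYOY
After move 2 (U'): U=WOWO F=OYGG R=GGWR B=WRBB L=BBOY
After move 3 (R): R=WGRG U=WYWG F=ORGY D=RBYW B=OROB
After move 4 (R): R=RWGG U=WRWY F=OBGW D=ROYO B=GRYB
Query: L face = BBOY

Answer: B B O Y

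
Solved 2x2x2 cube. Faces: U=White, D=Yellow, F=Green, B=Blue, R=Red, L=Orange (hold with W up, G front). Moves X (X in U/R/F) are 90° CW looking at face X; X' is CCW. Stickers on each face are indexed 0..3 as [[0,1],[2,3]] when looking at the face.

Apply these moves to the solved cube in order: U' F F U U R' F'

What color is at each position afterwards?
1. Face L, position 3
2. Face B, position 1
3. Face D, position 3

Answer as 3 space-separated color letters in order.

After move 1 (U'): U=WWWW F=OOGG R=GGRR B=RRBB L=BBOO
After move 2 (F): F=GOGO U=WWOB R=WGWR D=RGYY L=BYOY
After move 3 (F): F=GGOO U=WWYY R=OGBR D=WWYY L=BROG
After move 4 (U): U=YWYW F=OGOO R=RRBR B=BRBB L=GGOG
After move 5 (U): U=YYWW F=RROO R=BRBR B=GGBB L=OGOG
After move 6 (R'): R=RRBB U=YBWG F=RYOW D=WRYO B=YGWB
After move 7 (F'): F=YWRO U=YBRB R=RRWB D=GGYO L=OGOW
Query 1: L[3] = W
Query 2: B[1] = G
Query 3: D[3] = O

Answer: W G O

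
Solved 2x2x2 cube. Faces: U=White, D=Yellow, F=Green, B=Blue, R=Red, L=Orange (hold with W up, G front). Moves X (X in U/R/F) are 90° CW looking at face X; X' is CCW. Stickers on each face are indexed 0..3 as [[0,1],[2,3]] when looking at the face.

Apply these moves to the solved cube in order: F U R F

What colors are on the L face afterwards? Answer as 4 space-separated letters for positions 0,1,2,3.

Answer: G R O B

Derivation:
After move 1 (F): F=GGGG U=WWOO R=WRWR D=RRYY L=OYOY
After move 2 (U): U=OWOW F=WRGG R=BBWR B=OYBB L=GGOY
After move 3 (R): R=WBRB U=OROG F=WRGY D=RBYO B=WYWB
After move 4 (F): F=GWYR U=ORYG R=OBGB D=RWYO L=GROB
Query: L face = GROB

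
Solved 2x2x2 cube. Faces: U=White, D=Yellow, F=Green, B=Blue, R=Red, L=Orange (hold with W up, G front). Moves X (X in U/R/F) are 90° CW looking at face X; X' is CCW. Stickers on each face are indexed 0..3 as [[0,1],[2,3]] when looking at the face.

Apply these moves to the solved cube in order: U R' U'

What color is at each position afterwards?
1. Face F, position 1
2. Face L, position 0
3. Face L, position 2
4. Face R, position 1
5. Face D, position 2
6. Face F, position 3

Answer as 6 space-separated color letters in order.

Answer: G Y O W Y W

Derivation:
After move 1 (U): U=WWWW F=RRGG R=BBRR B=OOBB L=GGOO
After move 2 (R'): R=BRBR U=WBWO F=RWGW D=YRYG B=YOYB
After move 3 (U'): U=BOWW F=GGGW R=RWBR B=BRYB L=YOOO
Query 1: F[1] = G
Query 2: L[0] = Y
Query 3: L[2] = O
Query 4: R[1] = W
Query 5: D[2] = Y
Query 6: F[3] = W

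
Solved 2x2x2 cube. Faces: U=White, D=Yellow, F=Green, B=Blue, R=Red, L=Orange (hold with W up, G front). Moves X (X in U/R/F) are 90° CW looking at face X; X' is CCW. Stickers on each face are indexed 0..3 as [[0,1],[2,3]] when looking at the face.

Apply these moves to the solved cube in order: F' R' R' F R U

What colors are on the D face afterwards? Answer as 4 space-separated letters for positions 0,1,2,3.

After move 1 (F'): F=GGGG U=WWRR R=YRYR D=OOYY L=OWOW
After move 2 (R'): R=RRYY U=WBRB F=GWGR D=OGYG B=YBOB
After move 3 (R'): R=RYRY U=WORY F=GBGB D=OWYR B=GBGB
After move 4 (F): F=GGBB U=WOWW R=RYYY D=RRYR L=OOOW
After move 5 (R): R=YRYY U=WGWB F=GRBR D=RGYG B=WBOB
After move 6 (U): U=WWBG F=YRBR R=WBYY B=OOOB L=GROW
Query: D face = RGYG

Answer: R G Y G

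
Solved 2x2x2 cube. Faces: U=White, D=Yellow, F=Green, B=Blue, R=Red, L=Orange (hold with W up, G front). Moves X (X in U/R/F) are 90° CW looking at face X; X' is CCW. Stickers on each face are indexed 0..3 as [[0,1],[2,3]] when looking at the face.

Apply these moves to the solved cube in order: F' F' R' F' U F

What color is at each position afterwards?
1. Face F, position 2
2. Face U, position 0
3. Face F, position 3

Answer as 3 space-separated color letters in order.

After move 1 (F'): F=GGGG U=WWRR R=YRYR D=OOYY L=OWOW
After move 2 (F'): F=GGGG U=WWYY R=OROR D=WWYY L=OROR
After move 3 (R'): R=RROO U=WBYB F=GWGY D=WGYG B=YBWB
After move 4 (F'): F=WYGG U=WBRO R=GRWO D=RRYG L=OBOY
After move 5 (U): U=RWOB F=GRGG R=YBWO B=OBWB L=WYOY
After move 6 (F): F=GGGR U=RWYY R=OBBO D=WYYG L=WROR
Query 1: F[2] = G
Query 2: U[0] = R
Query 3: F[3] = R

Answer: G R R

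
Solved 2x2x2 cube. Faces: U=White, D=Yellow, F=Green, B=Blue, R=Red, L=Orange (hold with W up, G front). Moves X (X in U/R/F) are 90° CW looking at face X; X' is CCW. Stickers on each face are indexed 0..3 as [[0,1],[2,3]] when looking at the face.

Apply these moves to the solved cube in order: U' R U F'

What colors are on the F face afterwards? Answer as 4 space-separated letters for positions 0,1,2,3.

Answer: G Y R G

Derivation:
After move 1 (U'): U=WWWW F=OOGG R=GGRR B=RRBB L=BBOO
After move 2 (R): R=RGRG U=WOWG F=OYGY D=YBYR B=WRWB
After move 3 (U): U=WWGO F=RGGY R=WRRG B=BBWB L=OYOO
After move 4 (F'): F=GYRG U=WWWR R=BRYG D=YOYR L=OOOG
Query: F face = GYRG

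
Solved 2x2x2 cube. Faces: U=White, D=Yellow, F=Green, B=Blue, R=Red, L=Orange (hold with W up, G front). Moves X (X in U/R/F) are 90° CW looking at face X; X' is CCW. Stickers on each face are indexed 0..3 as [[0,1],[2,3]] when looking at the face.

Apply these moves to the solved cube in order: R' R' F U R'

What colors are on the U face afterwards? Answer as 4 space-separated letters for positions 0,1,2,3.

After move 1 (R'): R=RRRR U=WBWB F=GWGW D=YGYG B=YBYB
After move 2 (R'): R=RRRR U=WYWY F=GBGB D=YWYW B=GBGB
After move 3 (F): F=GGBB U=WYOO R=WRYR D=RRYW L=OYOW
After move 4 (U): U=OWOY F=WRBB R=GBYR B=OYGB L=GGOW
After move 5 (R'): R=BRGY U=OGOO F=WWBY D=RRYB B=WYRB
Query: U face = OGOO

Answer: O G O O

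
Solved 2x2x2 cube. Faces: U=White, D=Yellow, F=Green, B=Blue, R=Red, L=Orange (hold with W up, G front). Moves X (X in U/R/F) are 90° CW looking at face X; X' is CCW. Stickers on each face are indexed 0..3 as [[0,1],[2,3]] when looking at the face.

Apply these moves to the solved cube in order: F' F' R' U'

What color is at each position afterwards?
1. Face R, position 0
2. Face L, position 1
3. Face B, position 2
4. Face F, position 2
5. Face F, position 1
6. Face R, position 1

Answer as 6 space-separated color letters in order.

Answer: G B W G R W

Derivation:
After move 1 (F'): F=GGGG U=WWRR R=YRYR D=OOYY L=OWOW
After move 2 (F'): F=GGGG U=WWYY R=OROR D=WWYY L=OROR
After move 3 (R'): R=RROO U=WBYB F=GWGY D=WGYG B=YBWB
After move 4 (U'): U=BBWY F=ORGY R=GWOO B=RRWB L=YBOR
Query 1: R[0] = G
Query 2: L[1] = B
Query 3: B[2] = W
Query 4: F[2] = G
Query 5: F[1] = R
Query 6: R[1] = W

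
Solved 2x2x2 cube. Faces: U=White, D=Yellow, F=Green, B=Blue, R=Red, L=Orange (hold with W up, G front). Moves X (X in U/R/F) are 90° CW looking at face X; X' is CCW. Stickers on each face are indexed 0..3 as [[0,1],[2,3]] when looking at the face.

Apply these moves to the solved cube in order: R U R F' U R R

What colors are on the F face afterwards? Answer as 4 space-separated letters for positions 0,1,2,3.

Answer: W W R G

Derivation:
After move 1 (R): R=RRRR U=WGWG F=GYGY D=YBYB B=WBWB
After move 2 (U): U=WWGG F=RRGY R=WBRR B=OOWB L=GYOO
After move 3 (R): R=RWRB U=WRGY F=RBGB D=YWYO B=GOWB
After move 4 (F'): F=BBRG U=WRRR R=WWYB D=YOYO L=GYOG
After move 5 (U): U=RWRR F=WWRG R=GOYB B=GYWB L=BBOG
After move 6 (R): R=YGBO U=RWRG F=WORO D=YWYG B=RYWB
After move 7 (R): R=BYOG U=RORO F=WWRG D=YWYR B=GYWB
Query: F face = WWRG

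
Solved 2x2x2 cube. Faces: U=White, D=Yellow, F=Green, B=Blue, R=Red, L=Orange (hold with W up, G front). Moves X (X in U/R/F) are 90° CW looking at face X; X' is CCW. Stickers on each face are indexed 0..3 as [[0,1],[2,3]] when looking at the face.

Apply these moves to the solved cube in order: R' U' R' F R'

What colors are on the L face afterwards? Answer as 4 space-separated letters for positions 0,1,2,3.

Answer: Y Y O O

Derivation:
After move 1 (R'): R=RRRR U=WBWB F=GWGW D=YGYG B=YBYB
After move 2 (U'): U=BBWW F=OOGW R=GWRR B=RRYB L=YBOO
After move 3 (R'): R=WRGR U=BYWR F=OBGW D=YOYW B=GRGB
After move 4 (F): F=GOWB U=BYOB R=WRRR D=GWYW L=YYOO
After move 5 (R'): R=RRWR U=BGOG F=GYWB D=GOYB B=WRWB
Query: L face = YYOO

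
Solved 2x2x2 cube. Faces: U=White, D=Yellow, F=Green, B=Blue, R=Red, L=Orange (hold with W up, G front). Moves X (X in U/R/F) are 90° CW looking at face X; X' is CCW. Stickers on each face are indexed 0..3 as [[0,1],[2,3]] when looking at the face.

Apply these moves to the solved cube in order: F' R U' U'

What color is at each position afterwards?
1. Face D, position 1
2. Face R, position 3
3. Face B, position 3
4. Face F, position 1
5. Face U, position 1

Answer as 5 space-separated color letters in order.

Answer: B R B B R

Derivation:
After move 1 (F'): F=GGGG U=WWRR R=YRYR D=OOYY L=OWOW
After move 2 (R): R=YYRR U=WGRG F=GOGY D=OBYB B=RBWB
After move 3 (U'): U=GGWR F=OWGY R=GORR B=YYWB L=RBOW
After move 4 (U'): U=GRGW F=RBGY R=OWRR B=GOWB L=YYOW
Query 1: D[1] = B
Query 2: R[3] = R
Query 3: B[3] = B
Query 4: F[1] = B
Query 5: U[1] = R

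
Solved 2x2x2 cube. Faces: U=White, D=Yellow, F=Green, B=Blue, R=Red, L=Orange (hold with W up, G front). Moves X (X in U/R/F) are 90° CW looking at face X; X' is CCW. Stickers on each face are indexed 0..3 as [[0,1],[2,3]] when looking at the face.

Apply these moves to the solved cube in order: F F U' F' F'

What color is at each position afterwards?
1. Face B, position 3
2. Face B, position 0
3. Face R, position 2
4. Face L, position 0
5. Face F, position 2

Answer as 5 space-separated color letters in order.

After move 1 (F): F=GGGG U=WWOO R=WRWR D=RRYY L=OYOY
After move 2 (F): F=GGGG U=WWYY R=OROR D=WWYY L=OROR
After move 3 (U'): U=WYWY F=ORGG R=GGOR B=ORBB L=BBOR
After move 4 (F'): F=RGOG U=WYGO R=WGWR D=BRYY L=BYOW
After move 5 (F'): F=GGRO U=WYWW R=RGBR D=YWYY L=BOOG
Query 1: B[3] = B
Query 2: B[0] = O
Query 3: R[2] = B
Query 4: L[0] = B
Query 5: F[2] = R

Answer: B O B B R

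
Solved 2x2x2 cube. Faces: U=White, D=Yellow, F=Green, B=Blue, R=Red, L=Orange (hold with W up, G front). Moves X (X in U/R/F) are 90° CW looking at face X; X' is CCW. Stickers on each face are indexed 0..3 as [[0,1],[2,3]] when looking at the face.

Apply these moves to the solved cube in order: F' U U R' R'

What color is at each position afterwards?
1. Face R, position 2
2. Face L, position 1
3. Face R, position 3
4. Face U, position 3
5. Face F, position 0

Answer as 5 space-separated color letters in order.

After move 1 (F'): F=GGGG U=WWRR R=YRYR D=OOYY L=OWOW
After move 2 (U): U=RWRW F=YRGG R=BBYR B=OWBB L=GGOW
After move 3 (U): U=RRWW F=BBGG R=OWYR B=GGBB L=YROW
After move 4 (R'): R=WROY U=RBWG F=BRGW D=OBYG B=YGOB
After move 5 (R'): R=RYWO U=ROWY F=BBGG D=ORYW B=GGBB
Query 1: R[2] = W
Query 2: L[1] = R
Query 3: R[3] = O
Query 4: U[3] = Y
Query 5: F[0] = B

Answer: W R O Y B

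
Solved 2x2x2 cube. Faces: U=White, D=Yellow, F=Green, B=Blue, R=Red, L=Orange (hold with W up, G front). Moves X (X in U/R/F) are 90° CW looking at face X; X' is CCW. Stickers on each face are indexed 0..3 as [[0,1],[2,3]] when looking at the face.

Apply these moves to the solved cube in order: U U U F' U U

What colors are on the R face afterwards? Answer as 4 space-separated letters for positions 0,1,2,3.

After move 1 (U): U=WWWW F=RRGG R=BBRR B=OOBB L=GGOO
After move 2 (U): U=WWWW F=BBGG R=OORR B=GGBB L=RROO
After move 3 (U): U=WWWW F=OOGG R=GGRR B=RRBB L=BBOO
After move 4 (F'): F=OGOG U=WWGR R=YGYR D=BOYY L=BWOW
After move 5 (U): U=GWRW F=YGOG R=RRYR B=BWBB L=OGOW
After move 6 (U): U=RGWW F=RROG R=BWYR B=OGBB L=YGOW
Query: R face = BWYR

Answer: B W Y R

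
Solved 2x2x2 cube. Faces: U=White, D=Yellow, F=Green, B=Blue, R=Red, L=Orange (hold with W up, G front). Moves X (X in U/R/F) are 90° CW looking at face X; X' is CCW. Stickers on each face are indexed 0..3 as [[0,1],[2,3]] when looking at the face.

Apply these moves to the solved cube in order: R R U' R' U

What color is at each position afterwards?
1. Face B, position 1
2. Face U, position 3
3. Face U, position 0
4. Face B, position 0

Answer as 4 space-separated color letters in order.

Answer: B G W G

Derivation:
After move 1 (R): R=RRRR U=WGWG F=GYGY D=YBYB B=WBWB
After move 2 (R): R=RRRR U=WYWY F=GBGB D=YWYW B=GBGB
After move 3 (U'): U=YYWW F=OOGB R=GBRR B=RRGB L=GBOO
After move 4 (R'): R=BRGR U=YGWR F=OYGW D=YOYB B=WRWB
After move 5 (U): U=WYRG F=BRGW R=WRGR B=GBWB L=OYOO
Query 1: B[1] = B
Query 2: U[3] = G
Query 3: U[0] = W
Query 4: B[0] = G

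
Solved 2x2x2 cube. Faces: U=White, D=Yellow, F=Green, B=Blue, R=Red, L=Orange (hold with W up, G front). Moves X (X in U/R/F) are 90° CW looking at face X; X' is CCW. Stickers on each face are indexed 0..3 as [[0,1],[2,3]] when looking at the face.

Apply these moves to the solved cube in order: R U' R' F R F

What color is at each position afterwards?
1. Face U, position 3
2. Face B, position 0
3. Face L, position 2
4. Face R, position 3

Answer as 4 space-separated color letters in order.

Answer: Y B O R

Derivation:
After move 1 (R): R=RRRR U=WGWG F=GYGY D=YBYB B=WBWB
After move 2 (U'): U=GGWW F=OOGY R=GYRR B=RRWB L=WBOO
After move 3 (R'): R=YRGR U=GWWR F=OGGW D=YOYY B=BRBB
After move 4 (F): F=GOWG U=GWOB R=WRRR D=GYYY L=WYOO
After move 5 (R): R=RWRR U=GOOG F=GYWY D=GBYB B=BRWB
After move 6 (F): F=WGYY U=GOOY R=OWGR D=RRYB L=WGOB
Query 1: U[3] = Y
Query 2: B[0] = B
Query 3: L[2] = O
Query 4: R[3] = R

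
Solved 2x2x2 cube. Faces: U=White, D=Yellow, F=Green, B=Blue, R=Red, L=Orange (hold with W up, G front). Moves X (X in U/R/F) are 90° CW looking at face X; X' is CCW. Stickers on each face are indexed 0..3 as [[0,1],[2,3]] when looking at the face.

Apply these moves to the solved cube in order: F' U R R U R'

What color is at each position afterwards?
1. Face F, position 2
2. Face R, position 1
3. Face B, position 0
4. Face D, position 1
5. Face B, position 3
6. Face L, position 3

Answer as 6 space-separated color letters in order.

After move 1 (F'): F=GGGG U=WWRR R=YRYR D=OOYY L=OWOW
After move 2 (U): U=RWRW F=YRGG R=BBYR B=OWBB L=GGOW
After move 3 (R): R=YBRB U=RRRG F=YOGY D=OBYO B=WWWB
After move 4 (R): R=RYBB U=RORY F=YBGO D=OWYW B=GWRB
After move 5 (U): U=RRYO F=RYGO R=GWBB B=GGRB L=YBOW
After move 6 (R'): R=WBGB U=RRYG F=RRGO D=OYYO B=WGWB
Query 1: F[2] = G
Query 2: R[1] = B
Query 3: B[0] = W
Query 4: D[1] = Y
Query 5: B[3] = B
Query 6: L[3] = W

Answer: G B W Y B W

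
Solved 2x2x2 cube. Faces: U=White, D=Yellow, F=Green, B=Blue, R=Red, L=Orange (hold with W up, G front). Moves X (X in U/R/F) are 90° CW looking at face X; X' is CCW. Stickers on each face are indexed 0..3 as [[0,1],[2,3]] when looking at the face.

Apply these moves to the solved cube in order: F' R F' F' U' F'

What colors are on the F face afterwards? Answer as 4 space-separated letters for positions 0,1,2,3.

After move 1 (F'): F=GGGG U=WWRR R=YRYR D=OOYY L=OWOW
After move 2 (R): R=YYRR U=WGRG F=GOGY D=OBYB B=RBWB
After move 3 (F'): F=OYGG U=WGYR R=BYOR D=WWYB L=OGOR
After move 4 (F'): F=YGOG U=WGBO R=WYWR D=GRYB L=OROY
After move 5 (U'): U=GOWB F=OROG R=YGWR B=WYWB L=RBOY
After move 6 (F'): F=RGOO U=GOYW R=RGGR D=BYYB L=RBOW
Query: F face = RGOO

Answer: R G O O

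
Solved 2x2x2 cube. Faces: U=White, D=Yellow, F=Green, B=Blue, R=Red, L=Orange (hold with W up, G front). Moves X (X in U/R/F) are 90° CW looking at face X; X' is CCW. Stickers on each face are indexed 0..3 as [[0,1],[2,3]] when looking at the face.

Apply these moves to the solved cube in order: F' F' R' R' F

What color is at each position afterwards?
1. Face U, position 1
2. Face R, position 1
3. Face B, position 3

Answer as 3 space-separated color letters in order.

After move 1 (F'): F=GGGG U=WWRR R=YRYR D=OOYY L=OWOW
After move 2 (F'): F=GGGG U=WWYY R=OROR D=WWYY L=OROR
After move 3 (R'): R=RROO U=WBYB F=GWGY D=WGYG B=YBWB
After move 4 (R'): R=RORO U=WWYY F=GBGB D=WWYY B=GBGB
After move 5 (F): F=GGBB U=WWRR R=YOYO D=RRYY L=OWOW
Query 1: U[1] = W
Query 2: R[1] = O
Query 3: B[3] = B

Answer: W O B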